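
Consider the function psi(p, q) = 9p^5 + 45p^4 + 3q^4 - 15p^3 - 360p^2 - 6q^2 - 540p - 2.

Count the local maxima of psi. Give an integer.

2

psi separates as a function of p plus a function of q, so ∇psi=0 decouples.
∂psi/∂p = 45(p - 2)(p + 1)(p + 2)(p + 3) = 0 at p ∈ {-3, -2, -1, 2}; ∂psi/∂q = 12q(q - 1)(q + 1) = 0 at q ∈ {-1, 0, 1}.
The Hessian is diagonal: diag(psi_pp, psi_qq). Second derivatives: psi_pp(-3)=-450, psi_pp(-2)=180, psi_pp(-1)=-270, psi_pp(2)=2700; psi_qq(-1)=24, psi_qq(0)=-12, psi_qq(1)=24.
Local maxima occur where both diagonal entries negative: (-3, 0), (-1, 0). Count: 2.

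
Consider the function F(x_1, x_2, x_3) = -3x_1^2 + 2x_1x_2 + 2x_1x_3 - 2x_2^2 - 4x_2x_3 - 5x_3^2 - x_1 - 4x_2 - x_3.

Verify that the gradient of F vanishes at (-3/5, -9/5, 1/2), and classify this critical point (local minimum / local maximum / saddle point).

∇F = (-6x_1 + 2x_2 + 2x_3 - 1, 2x_1 - 4x_2 - 4x_3 - 4, 2x_1 - 4x_2 - 10x_3 - 1); substituting (-3/5, -9/5, 1/2) gives ∇F = (0, 0, 0), so (-3/5, -9/5, 1/2) is indeed a critical point.
The Hessian is constant: H = [[-6, 2, 2], [2, -4, -4], [2, -4, -10]].
Leading principal minors: Δ₁ = -6, Δ₂ = 20, Δ₃ = -120.
The minors alternate sign starting negative (−, +, −), so H is negative definite: a local maximum.

local maximum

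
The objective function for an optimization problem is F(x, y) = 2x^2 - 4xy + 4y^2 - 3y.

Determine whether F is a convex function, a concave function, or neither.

F is quadratic, so its Hessian is the constant matrix H = [[4, -4], [-4, 8]].
det(H) = 16, tr(H) = 12.
det(H) > 0 and tr(H) > 0, so H is positive definite everywhere: convex.

convex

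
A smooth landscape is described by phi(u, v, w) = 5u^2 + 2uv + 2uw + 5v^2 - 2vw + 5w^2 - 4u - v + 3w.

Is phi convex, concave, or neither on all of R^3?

phi is quadratic, so its Hessian is the constant matrix H = [[10, 2, 2], [2, 10, -2], [2, -2, 10]].
Leading principal minors: 10, 96, 864.
All positive ⇒ H ≻ 0 ⇒ convex.

convex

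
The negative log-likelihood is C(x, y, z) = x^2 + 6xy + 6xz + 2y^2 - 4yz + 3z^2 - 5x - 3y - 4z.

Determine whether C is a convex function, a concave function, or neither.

C is quadratic, so its Hessian is the constant matrix H = [[2, 6, 6], [6, 4, -4], [6, -4, 6]].
Leading principal minors: 2, -28, -632.
Neither pattern holds ⇒ H is indefinite ⇒ neither convex nor concave.

neither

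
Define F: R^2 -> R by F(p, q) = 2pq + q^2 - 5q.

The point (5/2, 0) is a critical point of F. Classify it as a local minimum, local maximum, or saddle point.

The Hessian of F is constant: H = [[0, 2], [2, 2]].
det(H) = 0·2 − 2² = -4.
Since det(H) < 0, H is indefinite and the critical point is a saddle point.

saddle point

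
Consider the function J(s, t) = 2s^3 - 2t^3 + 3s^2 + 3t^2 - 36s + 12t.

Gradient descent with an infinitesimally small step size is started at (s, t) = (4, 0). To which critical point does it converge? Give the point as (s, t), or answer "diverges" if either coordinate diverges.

(2, -1)

J is separable, so gradient descent decouples: s follows -∂J/∂s, t follows -∂J/∂t.
∂J/∂s = 6(s - 2)(s + 3); at s=4 this is 84, so s decreases.
∂J/∂t = -6(t - 2)(t + 1); at t=0 this is 12, so t decreases.
s converges to its nearest critical value 2 (a local min of the s-part); t converges to -1. The iterate converges to (2, -1).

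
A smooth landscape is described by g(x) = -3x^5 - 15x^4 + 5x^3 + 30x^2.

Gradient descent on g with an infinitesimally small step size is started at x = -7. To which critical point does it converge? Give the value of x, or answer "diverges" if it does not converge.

g'(x) = -15x(x - 1)(x + 1)(x + 4), so g'(-7) = -15120.
Gradient descent moves in the -g' direction, i.e. x is increasing.
The nearest critical point in that direction is x = -4, where g'' = 900 > 0 (a local minimum). The iterate converges there.

-4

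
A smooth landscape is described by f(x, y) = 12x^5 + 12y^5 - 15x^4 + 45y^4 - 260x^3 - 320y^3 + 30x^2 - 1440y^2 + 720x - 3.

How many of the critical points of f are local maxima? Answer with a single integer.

4

f separates as a function of x plus a function of y, so ∇f=0 decouples.
∂f/∂x = 60(x - 4)(x - 1)(x + 1)(x + 3) = 0 at x ∈ {-3, -1, 1, 4}; ∂f/∂y = 60y(y - 4)(y + 3)(y + 4) = 0 at y ∈ {-4, -3, 0, 4}.
The Hessian is diagonal: diag(f_xx, f_yy). Second derivatives: f_xx(-3)=-3360, f_xx(-1)=1200, f_xx(1)=-1440, f_xx(4)=6300; f_yy(-4)=-1920, f_yy(-3)=1260, f_yy(0)=-2880, f_yy(4)=13440.
Local maxima occur where both diagonal entries negative: (-3, -4), (-3, 0), (1, -4), (1, 0). Count: 4.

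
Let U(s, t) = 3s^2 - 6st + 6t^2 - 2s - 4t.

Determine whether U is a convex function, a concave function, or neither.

U is quadratic, so its Hessian is the constant matrix H = [[6, -6], [-6, 12]].
det(H) = 36, tr(H) = 18.
det(H) > 0 and tr(H) > 0, so H is positive definite everywhere: convex.

convex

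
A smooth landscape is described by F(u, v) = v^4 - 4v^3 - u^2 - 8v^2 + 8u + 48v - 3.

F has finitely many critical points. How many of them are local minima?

0

F separates as a function of u plus a function of v, so ∇F=0 decouples.
∂F/∂u = -2(u - 4) = 0 at u ∈ {4}; ∂F/∂v = 4(v - 3)(v - 2)(v + 2) = 0 at v ∈ {-2, 2, 3}.
The Hessian is diagonal: diag(F_uu, F_vv). Second derivatives: F_uu(4)=-2; F_vv(-2)=80, F_vv(2)=-16, F_vv(3)=20.
Local minima occur where both diagonal entries positive: none. Count: 0.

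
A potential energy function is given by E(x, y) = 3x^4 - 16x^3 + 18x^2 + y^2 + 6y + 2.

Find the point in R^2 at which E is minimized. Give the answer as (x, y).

E(x,y) separates as P(x) + Q(y) + 2, so its minimum is min P + min Q + 2.
P'(x) = 12x(x - 3)(x - 1) vanishes at x ∈ {0, 1, 3}; Q'(y) = 2y + 6 vanishes at y ∈ {-3}.
Local minima of P (where P''>0): P(0)=0, P(3)=-27. Local minima of Q: Q(-3)=-9.
So the global minimum of E is P(3) + Q(-3) + 2 = -27 − 9 + 2 = -34, attained at (3, -3).

(3, -3)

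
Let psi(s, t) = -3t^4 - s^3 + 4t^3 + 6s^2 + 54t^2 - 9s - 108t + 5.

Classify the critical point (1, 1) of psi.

The mixed partial ∂²psi/∂s∂t is 0, so the Hessian at any point is diag(psi_ss, psi_tt) = diag(6(-s + 2), 12(-3t^2 + 2t + 9)).
At (1, 1): H = diag(6, 96).
Both eigenvalues are positive, so H is positive definite: a local minimum.

local minimum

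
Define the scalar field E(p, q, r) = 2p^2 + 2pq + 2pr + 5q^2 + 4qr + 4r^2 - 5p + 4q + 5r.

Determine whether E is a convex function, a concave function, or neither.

convex

E is quadratic, so its Hessian is the constant matrix H = [[4, 2, 2], [2, 10, 4], [2, 4, 8]].
Leading principal minors: 4, 36, 216.
All positive ⇒ H ≻ 0 ⇒ convex.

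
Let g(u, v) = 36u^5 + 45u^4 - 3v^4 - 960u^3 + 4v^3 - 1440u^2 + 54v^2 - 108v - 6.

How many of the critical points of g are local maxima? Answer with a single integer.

4

g separates as a function of u plus a function of v, so ∇g=0 decouples.
∂g/∂u = 180u(u - 4)(u + 1)(u + 4) = 0 at u ∈ {-4, -1, 0, 4}; ∂g/∂v = -12(v - 3)(v - 1)(v + 3) = 0 at v ∈ {-3, 1, 3}.
The Hessian is diagonal: diag(g_uu, g_vv). Second derivatives: g_uu(-4)=-17280, g_uu(-1)=2700, g_uu(0)=-2880, g_uu(4)=28800; g_vv(-3)=-288, g_vv(1)=96, g_vv(3)=-144.
Local maxima occur where both diagonal entries negative: (-4, -3), (-4, 3), (0, -3), (0, 3). Count: 4.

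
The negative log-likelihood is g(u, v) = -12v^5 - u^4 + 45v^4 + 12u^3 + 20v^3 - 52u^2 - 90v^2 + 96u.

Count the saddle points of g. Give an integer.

6

g separates as a function of u plus a function of v, so ∇g=0 decouples.
∂g/∂u = -4(u - 4)(u - 3)(u - 2) = 0 at u ∈ {2, 3, 4}; ∂g/∂v = -60v(v - 3)(v - 1)(v + 1) = 0 at v ∈ {-1, 0, 1, 3}.
The Hessian is diagonal: diag(g_uu, g_vv). Second derivatives: g_uu(2)=-8, g_uu(3)=4, g_uu(4)=-8; g_vv(-1)=480, g_vv(0)=-180, g_vv(1)=240, g_vv(3)=-1440.
Saddle points occur where the two diagonal entries have opposite signs: (2, -1), (2, 1), (3, 0), (3, 3), (4, -1), (4, 1). Count: 6.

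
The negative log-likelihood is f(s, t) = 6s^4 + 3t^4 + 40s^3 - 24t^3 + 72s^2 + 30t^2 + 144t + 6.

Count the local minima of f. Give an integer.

4

f separates as a function of s plus a function of t, so ∇f=0 decouples.
∂f/∂s = 24s(s + 2)(s + 3) = 0 at s ∈ {-3, -2, 0}; ∂f/∂t = 12(t - 4)(t - 3)(t + 1) = 0 at t ∈ {-1, 3, 4}.
The Hessian is diagonal: diag(f_ss, f_tt). Second derivatives: f_ss(-3)=72, f_ss(-2)=-48, f_ss(0)=144; f_tt(-1)=240, f_tt(3)=-48, f_tt(4)=60.
Local minima occur where both diagonal entries positive: (-3, -1), (-3, 4), (0, -1), (0, 4). Count: 4.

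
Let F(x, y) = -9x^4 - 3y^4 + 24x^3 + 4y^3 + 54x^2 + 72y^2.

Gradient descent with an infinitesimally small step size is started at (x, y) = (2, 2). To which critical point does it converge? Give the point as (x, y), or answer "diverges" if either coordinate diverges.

F is separable, so gradient descent decouples: x follows -∂F/∂x, y follows -∂F/∂y.
∂F/∂x = -36x(x - 3)(x + 1); at x=2 this is 216, so x decreases.
∂F/∂y = -12y(y - 4)(y + 3); at y=2 this is 240, so y decreases.
x converges to its nearest critical value 0 (a local min of the x-part); y converges to 0. The iterate converges to (0, 0).

(0, 0)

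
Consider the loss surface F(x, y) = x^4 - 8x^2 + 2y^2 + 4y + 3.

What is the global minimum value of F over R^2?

F(x,y) separates as P(x) + Q(y) + 3, so its minimum is min P + min Q + 3.
P'(x) = 4x(x - 2)(x + 2) vanishes at x ∈ {-2, 0, 2}; Q'(y) = 4y + 4 vanishes at y ∈ {-1}.
Local minima of P (where P''>0): P(-2)=-16, P(2)=-16. Local minima of Q: Q(-1)=-2.
So the global minimum of F is P(-2) + Q(-1) + 3 = -16 − 2 + 3 = -15, attained at (-2, -1).

-15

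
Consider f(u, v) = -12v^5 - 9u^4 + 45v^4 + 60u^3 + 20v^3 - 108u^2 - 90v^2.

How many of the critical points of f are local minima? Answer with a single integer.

f separates as a function of u plus a function of v, so ∇f=0 decouples.
∂f/∂u = -36u(u - 3)(u - 2) = 0 at u ∈ {0, 2, 3}; ∂f/∂v = -60v(v - 3)(v - 1)(v + 1) = 0 at v ∈ {-1, 0, 1, 3}.
The Hessian is diagonal: diag(f_uu, f_vv). Second derivatives: f_uu(0)=-216, f_uu(2)=72, f_uu(3)=-108; f_vv(-1)=480, f_vv(0)=-180, f_vv(1)=240, f_vv(3)=-1440.
Local minima occur where both diagonal entries positive: (2, -1), (2, 1). Count: 2.

2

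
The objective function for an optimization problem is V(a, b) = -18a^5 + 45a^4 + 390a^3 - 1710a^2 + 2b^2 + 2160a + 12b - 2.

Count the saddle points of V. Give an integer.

2

V separates as a function of a plus a function of b, so ∇V=0 decouples.
∂V/∂a = -90(a - 3)(a - 2)(a - 1)(a + 4) = 0 at a ∈ {-4, 1, 2, 3}; ∂V/∂b = 4(b + 3) = 0 at b ∈ {-3}.
The Hessian is diagonal: diag(V_aa, V_bb). Second derivatives: V_aa(-4)=18900, V_aa(1)=-900, V_aa(2)=540, V_aa(3)=-1260; V_bb(-3)=4.
Saddle points occur where the two diagonal entries have opposite signs: (1, -3), (3, -3). Count: 2.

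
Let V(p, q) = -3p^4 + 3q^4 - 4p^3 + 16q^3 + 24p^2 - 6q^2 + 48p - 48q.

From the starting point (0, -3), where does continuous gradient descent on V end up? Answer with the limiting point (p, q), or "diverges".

(-1, -4)

V is separable, so gradient descent decouples: p follows -∂V/∂p, q follows -∂V/∂q.
∂V/∂p = -12(p - 2)(p + 1)(p + 2); at p=0 this is 48, so p decreases.
∂V/∂q = 12(q - 1)(q + 1)(q + 4); at q=-3 this is 96, so q decreases.
p converges to its nearest critical value -1 (a local min of the p-part); q converges to -4. The iterate converges to (-1, -4).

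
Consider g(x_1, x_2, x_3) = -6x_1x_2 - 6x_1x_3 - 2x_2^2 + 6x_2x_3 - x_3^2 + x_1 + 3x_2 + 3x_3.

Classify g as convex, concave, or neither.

g is quadratic, so its Hessian is the constant matrix H = [[0, -6, -6], [-6, -4, 6], [-6, 6, -2]].
Leading principal minors: 0, -36, 648.
Neither pattern holds ⇒ H is indefinite ⇒ neither convex nor concave.

neither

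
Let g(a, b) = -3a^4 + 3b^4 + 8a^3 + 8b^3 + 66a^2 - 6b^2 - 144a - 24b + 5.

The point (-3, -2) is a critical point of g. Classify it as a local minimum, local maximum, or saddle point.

saddle point

The mixed partial ∂²g/∂a∂b is 0, so the Hessian at any point is diag(g_aa, g_bb) = diag(12(-3a^2 + 4a + 11), 12(3b^2 + 4b - 1)).
At (-3, -2): H = diag(-336, 36).
The eigenvalues have opposite signs, so H is indefinite: a saddle point.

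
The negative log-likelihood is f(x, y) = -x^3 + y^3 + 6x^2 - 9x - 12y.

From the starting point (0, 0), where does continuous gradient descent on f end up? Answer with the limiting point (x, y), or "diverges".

(1, 2)

f is separable, so gradient descent decouples: x follows -∂f/∂x, y follows -∂f/∂y.
∂f/∂x = -3(x - 3)(x - 1); at x=0 this is -9, so x increases.
∂f/∂y = 3(y - 2)(y + 2); at y=0 this is -12, so y increases.
x converges to its nearest critical value 1 (a local min of the x-part); y converges to 2. The iterate converges to (1, 2).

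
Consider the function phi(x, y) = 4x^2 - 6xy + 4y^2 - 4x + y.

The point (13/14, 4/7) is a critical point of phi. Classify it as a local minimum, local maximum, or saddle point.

The Hessian of phi is constant: H = [[8, -6], [-6, 8]].
det(H) = 8·8 − (-6)² = 28.
det(H) > 0 and tr(H) = 16 > 0, so H is positive definite and the point is a local minimum.

local minimum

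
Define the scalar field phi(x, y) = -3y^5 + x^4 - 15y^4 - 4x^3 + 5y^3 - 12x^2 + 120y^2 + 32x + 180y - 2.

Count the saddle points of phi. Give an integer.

phi separates as a function of x plus a function of y, so ∇phi=0 decouples.
∂phi/∂x = 4(x - 4)(x - 1)(x + 2) = 0 at x ∈ {-2, 1, 4}; ∂phi/∂y = -15(y - 2)(y + 1)(y + 2)(y + 3) = 0 at y ∈ {-3, -2, -1, 2}.
The Hessian is diagonal: diag(phi_xx, phi_yy). Second derivatives: phi_xx(-2)=72, phi_xx(1)=-36, phi_xx(4)=72; phi_yy(-3)=150, phi_yy(-2)=-60, phi_yy(-1)=90, phi_yy(2)=-900.
Saddle points occur where the two diagonal entries have opposite signs: (-2, -2), (-2, 2), (1, -3), (1, -1), (4, -2), (4, 2). Count: 6.

6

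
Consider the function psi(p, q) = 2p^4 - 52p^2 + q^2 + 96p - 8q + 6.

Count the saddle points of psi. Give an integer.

1

psi separates as a function of p plus a function of q, so ∇psi=0 decouples.
∂psi/∂p = 8(p - 3)(p - 1)(p + 4) = 0 at p ∈ {-4, 1, 3}; ∂psi/∂q = 2(q - 4) = 0 at q ∈ {4}.
The Hessian is diagonal: diag(psi_pp, psi_qq). Second derivatives: psi_pp(-4)=280, psi_pp(1)=-80, psi_pp(3)=112; psi_qq(4)=2.
Saddle points occur where the two diagonal entries have opposite signs: (1, 4). Count: 1.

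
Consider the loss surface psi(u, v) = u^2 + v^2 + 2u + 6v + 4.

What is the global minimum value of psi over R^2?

psi(u,v) separates as P(u) + Q(v) + 4, so its minimum is min P + min Q + 4.
P'(u) = 2u + 2 vanishes at u ∈ {-1}; Q'(v) = 2v + 6 vanishes at v ∈ {-3}.
Local minima of P (where P''>0): P(-1)=-1. Local minima of Q: Q(-3)=-9.
So the global minimum of psi is P(-1) + Q(-3) + 4 = -1 − 9 + 4 = -6, attained at (-1, -3).

-6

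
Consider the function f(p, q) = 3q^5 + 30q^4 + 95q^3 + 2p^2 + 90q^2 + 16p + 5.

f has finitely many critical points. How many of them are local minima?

f separates as a function of p plus a function of q, so ∇f=0 decouples.
∂f/∂p = 4(p + 4) = 0 at p ∈ {-4}; ∂f/∂q = 15q(q + 1)(q + 3)(q + 4) = 0 at q ∈ {-4, -3, -1, 0}.
The Hessian is diagonal: diag(f_pp, f_qq). Second derivatives: f_pp(-4)=4; f_qq(-4)=-180, f_qq(-3)=90, f_qq(-1)=-90, f_qq(0)=180.
Local minima occur where both diagonal entries positive: (-4, -3), (-4, 0). Count: 2.

2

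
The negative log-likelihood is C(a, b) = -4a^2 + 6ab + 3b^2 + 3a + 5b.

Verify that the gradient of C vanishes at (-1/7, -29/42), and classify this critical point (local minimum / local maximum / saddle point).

saddle point

∇C = (-8a + 6b + 3, 6a + 6b + 5); substituting (-1/7, -29/42) gives ∇C = (0, 0), so (-1/7, -29/42) is indeed a critical point.
The Hessian of C is constant: H = [[-8, 6], [6, 6]].
det(H) = (-8)·6 − 6² = -84.
Since det(H) < 0, H is indefinite and the critical point is a saddle point.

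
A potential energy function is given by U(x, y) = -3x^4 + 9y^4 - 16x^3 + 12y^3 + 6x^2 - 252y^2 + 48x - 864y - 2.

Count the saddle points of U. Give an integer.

5

U separates as a function of x plus a function of y, so ∇U=0 decouples.
∂U/∂x = -12(x - 1)(x + 1)(x + 4) = 0 at x ∈ {-4, -1, 1}; ∂U/∂y = 36(y - 4)(y + 2)(y + 3) = 0 at y ∈ {-3, -2, 4}.
The Hessian is diagonal: diag(U_xx, U_yy). Second derivatives: U_xx(-4)=-180, U_xx(-1)=72, U_xx(1)=-120; U_yy(-3)=252, U_yy(-2)=-216, U_yy(4)=1512.
Saddle points occur where the two diagonal entries have opposite signs: (-4, -3), (-4, 4), (-1, -2), (1, -3), (1, 4). Count: 5.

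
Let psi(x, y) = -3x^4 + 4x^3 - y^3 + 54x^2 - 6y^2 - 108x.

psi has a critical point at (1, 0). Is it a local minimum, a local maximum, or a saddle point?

The mixed partial ∂²psi/∂x∂y is 0, so the Hessian at any point is diag(psi_xx, psi_yy) = diag(12(-3x^2 + 2x + 9), -6(y + 2)).
At (1, 0): H = diag(96, -12).
The eigenvalues have opposite signs, so H is indefinite: a saddle point.

saddle point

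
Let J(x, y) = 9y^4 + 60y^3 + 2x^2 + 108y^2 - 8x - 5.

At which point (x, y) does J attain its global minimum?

J(x,y) separates as P(x) + Q(y) − 5, so its minimum is min P + min Q − 5.
P'(x) = 4x - 8 vanishes at x ∈ {2}; Q'(y) = 36y(y + 2)(y + 3) vanishes at y ∈ {-3, -2, 0}.
Local minima of P (where P''>0): P(2)=-8. Local minima of Q: Q(-3)=81, Q(0)=0.
So the global minimum of J is P(2) + Q(0) − 5 = -8 + 0 − 5 = -13, attained at (2, 0).

(2, 0)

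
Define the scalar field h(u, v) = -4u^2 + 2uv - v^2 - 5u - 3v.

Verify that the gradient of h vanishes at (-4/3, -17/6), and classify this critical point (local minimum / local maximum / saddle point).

∇h = (-8u + 2v - 5, 2u - 2v - 3); substituting (-4/3, -17/6) gives ∇h = (0, 0), so (-4/3, -17/6) is indeed a critical point.
The Hessian of h is constant: H = [[-8, 2], [2, -2]].
det(H) = (-8)·(-2) − 2² = 12.
det(H) > 0 and tr(H) = -10 < 0, so H is negative definite and the point is a local maximum.

local maximum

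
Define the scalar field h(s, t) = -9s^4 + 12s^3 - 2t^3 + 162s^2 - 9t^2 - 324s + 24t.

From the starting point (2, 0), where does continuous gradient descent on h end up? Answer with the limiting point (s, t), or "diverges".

h is separable, so gradient descent decouples: s follows -∂h/∂s, t follows -∂h/∂t.
∂h/∂s = -36(s - 3)(s - 1)(s + 3); at s=2 this is 180, so s decreases.
∂h/∂t = -6(t - 1)(t + 4); at t=0 this is 24, so t decreases.
s converges to its nearest critical value 1 (a local min of the s-part); t converges to -4. The iterate converges to (1, -4).

(1, -4)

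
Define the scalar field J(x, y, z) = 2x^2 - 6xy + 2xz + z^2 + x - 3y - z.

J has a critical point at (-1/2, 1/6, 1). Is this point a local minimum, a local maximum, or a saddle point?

The Hessian is constant: H = [[4, -6, 2], [-6, 0, 0], [2, 0, 2]].
Leading principal minors: Δ₁ = 4, Δ₂ = -36, Δ₃ = -72.
The minors fit neither the all-positive nor the alternating-sign pattern, so H is indefinite: a saddle point.

saddle point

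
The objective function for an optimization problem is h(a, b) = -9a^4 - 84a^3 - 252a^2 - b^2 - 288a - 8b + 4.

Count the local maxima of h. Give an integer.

2

h separates as a function of a plus a function of b, so ∇h=0 decouples.
∂h/∂a = -36(a + 1)(a + 2)(a + 4) = 0 at a ∈ {-4, -2, -1}; ∂h/∂b = -2(b + 4) = 0 at b ∈ {-4}.
The Hessian is diagonal: diag(h_aa, h_bb). Second derivatives: h_aa(-4)=-216, h_aa(-2)=72, h_aa(-1)=-108; h_bb(-4)=-2.
Local maxima occur where both diagonal entries negative: (-4, -4), (-1, -4). Count: 2.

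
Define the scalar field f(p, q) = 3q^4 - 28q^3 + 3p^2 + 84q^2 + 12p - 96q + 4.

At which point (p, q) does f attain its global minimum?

f(p,q) separates as A(p) + B(q) + 4, so its minimum is min A + min B + 4.
A'(p) = 6p + 12 vanishes at p ∈ {-2}; B'(q) = 12(q - 4)(q - 2)(q - 1) vanishes at q ∈ {1, 2, 4}.
Local minima of A (where A''>0): A(-2)=-12. Local minima of B: B(1)=-37, B(4)=-64.
So the global minimum of f is A(-2) + B(4) + 4 = -12 − 64 + 4 = -72, attained at (-2, 4).

(-2, 4)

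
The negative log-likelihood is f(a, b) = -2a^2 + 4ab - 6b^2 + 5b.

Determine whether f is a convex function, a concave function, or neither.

concave

f is quadratic, so its Hessian is the constant matrix H = [[-4, 4], [4, -12]].
det(H) = 32, tr(H) = -16.
det(H) > 0 and tr(H) < 0, so H is negative definite everywhere: concave.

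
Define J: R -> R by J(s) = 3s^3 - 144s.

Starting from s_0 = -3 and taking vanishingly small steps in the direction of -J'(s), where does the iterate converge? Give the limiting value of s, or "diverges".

J'(s) = 9(s - 4)(s + 4), so J'(-3) = -63.
Gradient descent moves in the -J' direction, i.e. s is increasing.
The nearest critical point in that direction is s = 4, where J'' = 72 > 0 (a local minimum). The iterate converges there.

4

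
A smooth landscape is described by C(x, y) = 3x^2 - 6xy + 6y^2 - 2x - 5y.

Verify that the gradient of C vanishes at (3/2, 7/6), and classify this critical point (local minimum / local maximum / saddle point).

local minimum

∇C = (6x - 6y - 2, -6x + 12y - 5); substituting (3/2, 7/6) gives ∇C = (0, 0), so (3/2, 7/6) is indeed a critical point.
The Hessian of C is constant: H = [[6, -6], [-6, 12]].
det(H) = 6·12 − (-6)² = 36.
det(H) > 0 and tr(H) = 18 > 0, so H is positive definite and the point is a local minimum.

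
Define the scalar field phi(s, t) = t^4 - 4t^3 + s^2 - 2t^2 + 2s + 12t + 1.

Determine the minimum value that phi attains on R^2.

-9

phi(s,t) separates as P(s) + Q(t) + 1, so its minimum is min P + min Q + 1.
P'(s) = 2s + 2 vanishes at s ∈ {-1}; Q'(t) = 4(t - 3)(t - 1)(t + 1) vanishes at t ∈ {-1, 1, 3}.
Local minima of P (where P''>0): P(-1)=-1. Local minima of Q: Q(-1)=-9, Q(3)=-9.
So the global minimum of phi is P(-1) + Q(-1) + 1 = -1 − 9 + 1 = -9, attained at (-1, -1).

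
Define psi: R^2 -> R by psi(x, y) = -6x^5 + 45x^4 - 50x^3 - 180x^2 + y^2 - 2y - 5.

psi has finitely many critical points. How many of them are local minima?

psi separates as a function of x plus a function of y, so ∇psi=0 decouples.
∂psi/∂x = -30x(x - 4)(x - 3)(x + 1) = 0 at x ∈ {-1, 0, 3, 4}; ∂psi/∂y = 2(y - 1) = 0 at y ∈ {1}.
The Hessian is diagonal: diag(psi_xx, psi_yy). Second derivatives: psi_xx(-1)=600, psi_xx(0)=-360, psi_xx(3)=360, psi_xx(4)=-600; psi_yy(1)=2.
Local minima occur where both diagonal entries positive: (-1, 1), (3, 1). Count: 2.

2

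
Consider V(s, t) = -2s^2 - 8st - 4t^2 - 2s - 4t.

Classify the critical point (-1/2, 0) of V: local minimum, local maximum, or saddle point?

The Hessian of V is constant: H = [[-4, -8], [-8, -8]].
det(H) = (-4)·(-8) − (-8)² = -32.
Since det(H) < 0, H is indefinite and the critical point is a saddle point.

saddle point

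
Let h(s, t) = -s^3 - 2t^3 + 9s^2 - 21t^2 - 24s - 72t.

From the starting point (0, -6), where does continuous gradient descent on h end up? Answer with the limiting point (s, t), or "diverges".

h is separable, so gradient descent decouples: s follows -∂h/∂s, t follows -∂h/∂t.
∂h/∂s = -3(s - 4)(s - 2); at s=0 this is -24, so s increases.
∂h/∂t = -6(t + 3)(t + 4); at t=-6 this is -36, so t increases.
s converges to its nearest critical value 2 (a local min of the s-part); t converges to -4. The iterate converges to (2, -4).

(2, -4)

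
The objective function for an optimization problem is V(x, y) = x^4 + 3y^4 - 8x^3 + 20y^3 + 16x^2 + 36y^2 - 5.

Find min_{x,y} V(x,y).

-5

V(x,y) separates as P(x) + Q(y) − 5, so its minimum is min P + min Q − 5.
P'(x) = 4x(x - 4)(x - 2) vanishes at x ∈ {0, 2, 4}; Q'(y) = 12y(y + 2)(y + 3) vanishes at y ∈ {-3, -2, 0}.
Local minima of P (where P''>0): P(0)=0, P(4)=0. Local minima of Q: Q(-3)=27, Q(0)=0.
So the global minimum of V is P(0) + Q(0) − 5 = 0 + 0 − 5 = -5, attained at (0, 0).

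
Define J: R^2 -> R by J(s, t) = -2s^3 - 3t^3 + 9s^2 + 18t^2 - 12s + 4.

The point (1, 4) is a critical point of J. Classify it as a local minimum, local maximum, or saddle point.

saddle point

The mixed partial ∂²J/∂s∂t is 0, so the Hessian at any point is diag(J_ss, J_tt) = diag(6(-2s + 3), 18(-t + 2)).
At (1, 4): H = diag(6, -36).
The eigenvalues have opposite signs, so H is indefinite: a saddle point.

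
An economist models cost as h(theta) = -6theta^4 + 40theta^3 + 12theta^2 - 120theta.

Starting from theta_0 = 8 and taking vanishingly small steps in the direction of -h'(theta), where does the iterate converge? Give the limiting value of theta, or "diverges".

h'(theta) = -24(theta - 5)(theta - 1)(theta + 1), so h'(8) = -4536.
Gradient descent moves in the -h' direction, i.e. theta is increasing.
There is no critical point above theta=8, and h' keeps the same sign, so the iterate runs off to +∞.

diverges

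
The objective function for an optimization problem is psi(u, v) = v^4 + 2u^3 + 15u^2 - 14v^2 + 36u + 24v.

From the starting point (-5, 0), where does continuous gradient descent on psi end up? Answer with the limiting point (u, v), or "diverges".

diverges

psi is separable, so gradient descent decouples: u follows -∂psi/∂u, v follows -∂psi/∂v.
∂psi/∂u = 6(u + 2)(u + 3); at u=-5 this is 36, so u decreases.
∂psi/∂v = 4(v - 2)(v - 1)(v + 3); at v=0 this is 24, so v decreases.
The u-coordinate has no critical point in that direction and runs off to infinity.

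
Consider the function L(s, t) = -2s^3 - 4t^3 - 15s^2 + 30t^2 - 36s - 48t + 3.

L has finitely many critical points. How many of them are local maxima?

L separates as a function of s plus a function of t, so ∇L=0 decouples.
∂L/∂s = -6(s + 2)(s + 3) = 0 at s ∈ {-3, -2}; ∂L/∂t = -12(t - 4)(t - 1) = 0 at t ∈ {1, 4}.
The Hessian is diagonal: diag(L_ss, L_tt). Second derivatives: L_ss(-3)=6, L_ss(-2)=-6; L_tt(1)=36, L_tt(4)=-36.
Local maxima occur where both diagonal entries negative: (-2, 4). Count: 1.

1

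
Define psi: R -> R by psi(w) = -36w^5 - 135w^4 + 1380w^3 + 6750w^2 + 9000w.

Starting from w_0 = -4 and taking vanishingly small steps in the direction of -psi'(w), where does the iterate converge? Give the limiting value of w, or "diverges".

-5

psi'(w) = -180(w - 5)(w + 1)(w + 2)(w + 5), so psi'(-4) = 9720.
Gradient descent moves in the -psi' direction, i.e. w is decreasing.
The nearest critical point in that direction is w = -5, where psi'' = 21600 > 0 (a local minimum). The iterate converges there.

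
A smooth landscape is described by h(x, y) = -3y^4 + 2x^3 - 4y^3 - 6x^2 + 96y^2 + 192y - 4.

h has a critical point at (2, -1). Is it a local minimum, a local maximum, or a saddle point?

local minimum

The mixed partial ∂²h/∂x∂y is 0, so the Hessian at any point is diag(h_xx, h_yy) = diag(12(x - 1), 12(-3y^2 - 2y + 16)).
At (2, -1): H = diag(12, 180).
Both eigenvalues are positive, so H is positive definite: a local minimum.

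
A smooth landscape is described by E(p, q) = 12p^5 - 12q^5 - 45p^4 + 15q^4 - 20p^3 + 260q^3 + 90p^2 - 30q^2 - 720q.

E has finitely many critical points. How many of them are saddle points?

E separates as a function of p plus a function of q, so ∇E=0 decouples.
∂E/∂p = 60p(p - 3)(p - 1)(p + 1) = 0 at p ∈ {-1, 0, 1, 3}; ∂E/∂q = -60(q - 4)(q - 1)(q + 1)(q + 3) = 0 at q ∈ {-3, -1, 1, 4}.
The Hessian is diagonal: diag(E_pp, E_qq). Second derivatives: E_pp(-1)=-480, E_pp(0)=180, E_pp(1)=-240, E_pp(3)=1440; E_qq(-3)=3360, E_qq(-1)=-1200, E_qq(1)=1440, E_qq(4)=-6300.
Saddle points occur where the two diagonal entries have opposite signs: (-1, -3), (-1, 1), (0, -1), (0, 4), (1, -3), (1, 1), (3, -1), (3, 4). Count: 8.

8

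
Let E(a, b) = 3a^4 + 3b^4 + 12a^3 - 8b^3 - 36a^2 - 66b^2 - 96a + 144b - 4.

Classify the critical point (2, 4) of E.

local minimum

The mixed partial ∂²E/∂a∂b is 0, so the Hessian at any point is diag(E_aa, E_bb) = diag(36(a^2 + 2a - 2), 12(3b^2 - 4b - 11)).
At (2, 4): H = diag(216, 252).
Both eigenvalues are positive, so H is positive definite: a local minimum.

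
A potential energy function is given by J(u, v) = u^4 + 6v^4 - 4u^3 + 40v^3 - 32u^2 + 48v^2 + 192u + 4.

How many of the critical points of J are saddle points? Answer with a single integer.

4

J separates as a function of u plus a function of v, so ∇J=0 decouples.
∂J/∂u = 4(u - 4)(u - 3)(u + 4) = 0 at u ∈ {-4, 3, 4}; ∂J/∂v = 24v(v + 1)(v + 4) = 0 at v ∈ {-4, -1, 0}.
The Hessian is diagonal: diag(J_uu, J_vv). Second derivatives: J_uu(-4)=224, J_uu(3)=-28, J_uu(4)=32; J_vv(-4)=288, J_vv(-1)=-72, J_vv(0)=96.
Saddle points occur where the two diagonal entries have opposite signs: (-4, -1), (3, -4), (3, 0), (4, -1). Count: 4.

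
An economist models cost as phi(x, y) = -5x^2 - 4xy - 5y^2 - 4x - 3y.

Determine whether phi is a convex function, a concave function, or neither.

phi is quadratic, so its Hessian is the constant matrix H = [[-10, -4], [-4, -10]].
det(H) = 84, tr(H) = -20.
det(H) > 0 and tr(H) < 0, so H is negative definite everywhere: concave.

concave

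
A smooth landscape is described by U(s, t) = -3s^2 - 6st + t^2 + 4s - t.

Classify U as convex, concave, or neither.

neither

U is quadratic, so its Hessian is the constant matrix H = [[-6, -6], [-6, 2]].
det(H) = -48, tr(H) = -4.
det(H) < 0, so H is indefinite: neither convex nor concave.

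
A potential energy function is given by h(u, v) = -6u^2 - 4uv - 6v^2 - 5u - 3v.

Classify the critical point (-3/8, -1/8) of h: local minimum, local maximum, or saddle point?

local maximum

The Hessian of h is constant: H = [[-12, -4], [-4, -12]].
det(H) = (-12)·(-12) − (-4)² = 128.
det(H) > 0 and tr(H) = -24 < 0, so H is negative definite and the point is a local maximum.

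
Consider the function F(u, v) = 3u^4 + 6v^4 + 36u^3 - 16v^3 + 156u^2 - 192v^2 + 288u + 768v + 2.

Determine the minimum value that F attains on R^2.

-3774

F(u,v) separates as P(u) + Q(v) + 2, so its minimum is min P + min Q + 2.
P'(u) = 12(u + 2)(u + 3)(u + 4) vanishes at u ∈ {-4, -3, -2}; Q'(v) = 24(v - 4)(v - 2)(v + 4) vanishes at v ∈ {-4, 2, 4}.
Local minima of P (where P''>0): P(-4)=-192, P(-2)=-192. Local minima of Q: Q(-4)=-3584, Q(4)=512.
So the global minimum of F is P(-4) + Q(-4) + 2 = -192 − 3584 + 2 = -3774, attained at (-4, -4).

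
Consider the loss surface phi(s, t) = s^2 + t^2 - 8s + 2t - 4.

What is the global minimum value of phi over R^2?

phi(s,t) separates as P(s) + Q(t) − 4, so its minimum is min P + min Q − 4.
P'(s) = 2s - 8 vanishes at s ∈ {4}; Q'(t) = 2(t + 1) vanishes at t ∈ {-1}.
Local minima of P (where P''>0): P(4)=-16. Local minima of Q: Q(-1)=-1.
So the global minimum of phi is P(4) + Q(-1) − 4 = -16 − 1 − 4 = -21, attained at (4, -1).

-21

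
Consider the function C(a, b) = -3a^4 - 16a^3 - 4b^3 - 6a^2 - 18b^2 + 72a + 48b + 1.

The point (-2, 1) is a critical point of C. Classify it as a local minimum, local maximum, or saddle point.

saddle point

The mixed partial ∂²C/∂a∂b is 0, so the Hessian at any point is diag(C_aa, C_bb) = diag(-12(3a^2 + 8a + 1), -12(2b + 3)).
At (-2, 1): H = diag(36, -60).
The eigenvalues have opposite signs, so H is indefinite: a saddle point.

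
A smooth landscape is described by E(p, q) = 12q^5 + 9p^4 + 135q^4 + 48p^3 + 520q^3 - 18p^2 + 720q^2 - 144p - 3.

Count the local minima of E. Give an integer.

4

E separates as a function of p plus a function of q, so ∇E=0 decouples.
∂E/∂p = 36(p - 1)(p + 1)(p + 4) = 0 at p ∈ {-4, -1, 1}; ∂E/∂q = 60q(q + 2)(q + 3)(q + 4) = 0 at q ∈ {-4, -3, -2, 0}.
The Hessian is diagonal: diag(E_pp, E_qq). Second derivatives: E_pp(-4)=540, E_pp(-1)=-216, E_pp(1)=360; E_qq(-4)=-480, E_qq(-3)=180, E_qq(-2)=-240, E_qq(0)=1440.
Local minima occur where both diagonal entries positive: (-4, -3), (-4, 0), (1, -3), (1, 0). Count: 4.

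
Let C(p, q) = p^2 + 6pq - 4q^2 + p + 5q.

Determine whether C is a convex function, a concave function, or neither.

C is quadratic, so its Hessian is the constant matrix H = [[2, 6], [6, -8]].
det(H) = -52, tr(H) = -6.
det(H) < 0, so H is indefinite: neither convex nor concave.

neither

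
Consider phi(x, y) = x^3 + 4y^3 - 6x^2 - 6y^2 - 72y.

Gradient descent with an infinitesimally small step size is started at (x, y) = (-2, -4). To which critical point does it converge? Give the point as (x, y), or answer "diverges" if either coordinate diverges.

phi is separable, so gradient descent decouples: x follows -∂phi/∂x, y follows -∂phi/∂y.
∂phi/∂x = 3x(x - 4); at x=-2 this is 36, so x decreases.
∂phi/∂y = 12(y - 3)(y + 2); at y=-4 this is 168, so y decreases.
The x-coordinate has no critical point in that direction and runs off to infinity.

diverges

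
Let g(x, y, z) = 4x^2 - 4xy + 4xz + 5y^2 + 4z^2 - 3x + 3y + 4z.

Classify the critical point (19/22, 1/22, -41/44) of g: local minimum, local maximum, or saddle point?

The Hessian is constant: H = [[8, -4, 4], [-4, 10, 0], [4, 0, 8]].
Leading principal minors: Δ₁ = 8, Δ₂ = 64, Δ₃ = 352.
All leading minors are positive, so H is positive definite: a local minimum.

local minimum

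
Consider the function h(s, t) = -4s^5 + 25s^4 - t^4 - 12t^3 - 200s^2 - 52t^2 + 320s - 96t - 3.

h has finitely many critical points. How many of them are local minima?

2

h separates as a function of s plus a function of t, so ∇h=0 decouples.
∂h/∂s = -20(s - 4)(s - 2)(s - 1)(s + 2) = 0 at s ∈ {-2, 1, 2, 4}; ∂h/∂t = -4(t + 2)(t + 3)(t + 4) = 0 at t ∈ {-4, -3, -2}.
The Hessian is diagonal: diag(h_ss, h_tt). Second derivatives: h_ss(-2)=1440, h_ss(1)=-180, h_ss(2)=160, h_ss(4)=-720; h_tt(-4)=-8, h_tt(-3)=4, h_tt(-2)=-8.
Local minima occur where both diagonal entries positive: (-2, -3), (2, -3). Count: 2.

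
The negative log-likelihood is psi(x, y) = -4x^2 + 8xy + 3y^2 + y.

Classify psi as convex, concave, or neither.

psi is quadratic, so its Hessian is the constant matrix H = [[-8, 8], [8, 6]].
det(H) = -112, tr(H) = -2.
det(H) < 0, so H is indefinite: neither convex nor concave.

neither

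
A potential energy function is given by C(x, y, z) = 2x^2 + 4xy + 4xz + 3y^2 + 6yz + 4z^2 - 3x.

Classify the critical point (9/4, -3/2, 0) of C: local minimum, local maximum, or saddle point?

local minimum

The Hessian is constant: H = [[4, 4, 4], [4, 6, 6], [4, 6, 8]].
Leading principal minors: Δ₁ = 4, Δ₂ = 8, Δ₃ = 16.
All leading minors are positive, so H is positive definite: a local minimum.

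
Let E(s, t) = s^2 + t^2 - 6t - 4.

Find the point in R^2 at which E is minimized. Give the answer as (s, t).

(0, 3)

E(s,t) separates as P(s) + Q(t) − 4, so its minimum is min P + min Q − 4.
P'(s) = 2s vanishes at s ∈ {0}; Q'(t) = 2(t - 3) vanishes at t ∈ {3}.
Local minima of P (where P''>0): P(0)=0. Local minima of Q: Q(3)=-9.
So the global minimum of E is P(0) + Q(3) − 4 = 0 − 9 − 4 = -13, attained at (0, 3).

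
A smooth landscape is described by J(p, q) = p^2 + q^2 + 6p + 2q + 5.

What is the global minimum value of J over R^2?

-5

J(p,q) separates as A(p) + B(q) + 5, so its minimum is min A + min B + 5.
A'(p) = 2p + 6 vanishes at p ∈ {-3}; B'(q) = 2q + 2 vanishes at q ∈ {-1}.
Local minima of A (where A''>0): A(-3)=-9. Local minima of B: B(-1)=-1.
So the global minimum of J is A(-3) + B(-1) + 5 = -9 − 1 + 5 = -5, attained at (-3, -1).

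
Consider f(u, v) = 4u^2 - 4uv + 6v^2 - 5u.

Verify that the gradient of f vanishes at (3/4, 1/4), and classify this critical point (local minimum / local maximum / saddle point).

local minimum

∇f = (8u - 4v - 5, -4u + 12v); substituting (3/4, 1/4) gives ∇f = (0, 0), so (3/4, 1/4) is indeed a critical point.
The Hessian of f is constant: H = [[8, -4], [-4, 12]].
det(H) = 8·12 − (-4)² = 80.
det(H) > 0 and tr(H) = 20 > 0, so H is positive definite and the point is a local minimum.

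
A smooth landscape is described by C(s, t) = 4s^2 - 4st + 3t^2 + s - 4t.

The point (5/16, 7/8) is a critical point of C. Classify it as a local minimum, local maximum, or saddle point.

The Hessian of C is constant: H = [[8, -4], [-4, 6]].
det(H) = 8·6 − (-4)² = 32.
det(H) > 0 and tr(H) = 14 > 0, so H is positive definite and the point is a local minimum.

local minimum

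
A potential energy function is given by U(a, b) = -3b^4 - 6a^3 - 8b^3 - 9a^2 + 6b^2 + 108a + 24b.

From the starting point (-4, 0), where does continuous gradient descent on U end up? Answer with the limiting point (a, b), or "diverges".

U is separable, so gradient descent decouples: a follows -∂U/∂a, b follows -∂U/∂b.
∂U/∂a = -18(a - 2)(a + 3); at a=-4 this is -108, so a increases.
∂U/∂b = -12(b - 1)(b + 1)(b + 2); at b=0 this is 24, so b decreases.
a converges to its nearest critical value -3 (a local min of the a-part); b converges to -1. The iterate converges to (-3, -1).

(-3, -1)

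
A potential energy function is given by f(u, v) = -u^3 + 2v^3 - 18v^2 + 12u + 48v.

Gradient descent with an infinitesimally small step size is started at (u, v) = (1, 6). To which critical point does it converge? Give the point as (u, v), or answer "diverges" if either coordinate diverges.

(-2, 4)

f is separable, so gradient descent decouples: u follows -∂f/∂u, v follows -∂f/∂v.
∂f/∂u = -3(u - 2)(u + 2); at u=1 this is 9, so u decreases.
∂f/∂v = 6(v - 4)(v - 2); at v=6 this is 48, so v decreases.
u converges to its nearest critical value -2 (a local min of the u-part); v converges to 4. The iterate converges to (-2, 4).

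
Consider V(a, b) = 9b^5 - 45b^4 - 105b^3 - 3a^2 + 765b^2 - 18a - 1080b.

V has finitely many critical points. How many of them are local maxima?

V separates as a function of a plus a function of b, so ∇V=0 decouples.
∂V/∂a = -6(a + 3) = 0 at a ∈ {-3}; ∂V/∂b = 45(b - 4)(b - 2)(b - 1)(b + 3) = 0 at b ∈ {-3, 1, 2, 4}.
The Hessian is diagonal: diag(V_aa, V_bb). Second derivatives: V_aa(-3)=-6; V_bb(-3)=-6300, V_bb(1)=540, V_bb(2)=-450, V_bb(4)=1890.
Local maxima occur where both diagonal entries negative: (-3, -3), (-3, 2). Count: 2.

2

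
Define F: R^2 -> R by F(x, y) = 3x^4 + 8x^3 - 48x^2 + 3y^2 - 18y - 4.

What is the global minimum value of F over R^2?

F(x,y) separates as P(x) + Q(y) − 4, so its minimum is min P + min Q − 4.
P'(x) = 12x(x - 2)(x + 4) vanishes at x ∈ {-4, 0, 2}; Q'(y) = 6y - 18 vanishes at y ∈ {3}.
Local minima of P (where P''>0): P(-4)=-512, P(2)=-80. Local minima of Q: Q(3)=-27.
So the global minimum of F is P(-4) + Q(3) − 4 = -512 − 27 − 4 = -543, attained at (-4, 3).

-543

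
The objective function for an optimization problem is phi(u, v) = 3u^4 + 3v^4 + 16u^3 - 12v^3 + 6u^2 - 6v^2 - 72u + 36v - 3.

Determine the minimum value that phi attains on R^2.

-77

phi(u,v) separates as P(u) + Q(v) − 3, so its minimum is min P + min Q − 3.
P'(u) = 12(u - 1)(u + 2)(u + 3) vanishes at u ∈ {-3, -2, 1}; Q'(v) = 12(v - 3)(v - 1)(v + 1) vanishes at v ∈ {-1, 1, 3}.
Local minima of P (where P''>0): P(-3)=81, P(1)=-47. Local minima of Q: Q(-1)=-27, Q(3)=-27.
So the global minimum of phi is P(1) + Q(-1) − 3 = -47 − 27 − 3 = -77, attained at (1, -1).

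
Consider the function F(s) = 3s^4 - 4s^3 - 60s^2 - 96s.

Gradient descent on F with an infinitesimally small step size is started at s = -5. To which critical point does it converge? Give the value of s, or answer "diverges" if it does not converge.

-2

F'(s) = 12(s - 4)(s + 1)(s + 2), so F'(-5) = -1296.
Gradient descent moves in the -F' direction, i.e. s is increasing.
The nearest critical point in that direction is s = -2, where F'' = 72 > 0 (a local minimum). The iterate converges there.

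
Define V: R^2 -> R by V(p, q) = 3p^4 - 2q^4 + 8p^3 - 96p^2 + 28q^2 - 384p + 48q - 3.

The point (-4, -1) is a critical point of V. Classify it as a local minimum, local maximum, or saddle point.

local minimum

The mixed partial ∂²V/∂p∂q is 0, so the Hessian at any point is diag(V_pp, V_qq) = diag(12(3p^2 + 4p - 16), 8(-3q^2 + 7)).
At (-4, -1): H = diag(192, 32).
Both eigenvalues are positive, so H is positive definite: a local minimum.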